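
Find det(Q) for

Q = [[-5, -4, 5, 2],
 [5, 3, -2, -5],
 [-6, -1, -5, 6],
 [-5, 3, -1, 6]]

551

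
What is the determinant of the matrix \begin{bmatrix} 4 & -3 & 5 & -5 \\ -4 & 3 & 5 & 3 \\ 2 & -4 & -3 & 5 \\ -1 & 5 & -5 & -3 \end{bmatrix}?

588

Expand along row 1:
  + (4) · M_11   where M_11 = det([3 5 3; -4 -3 5; 5 -5 -3]) = 272
  − (-3) · M_12   where M_12 = det([-4 5 3; 2 -3 5; -1 -5 -3]) = -170
  + (5) · M_13   where M_13 = det([-4 3 3; 2 -4 5; -1 5 -3]) = 73
  − (-5) · M_14   where M_14 = det([-4 3 5; 2 -4 -3; -1 5 -5]) = -71
det = (+1)·(4)·(272) + (-1)·(-3)·(-170) + (+1)·(5)·(73) + (-1)·(-5)·(-71) = 588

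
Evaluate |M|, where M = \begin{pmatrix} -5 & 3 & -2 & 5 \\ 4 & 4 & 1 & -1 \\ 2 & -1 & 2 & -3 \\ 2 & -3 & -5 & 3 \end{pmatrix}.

|M| = -19

Expand along row 1:
  + (-5) · M_11   where M_11 = det([4 1 -1; -1 2 -3; -3 -5 3]) = -35
  − (3) · M_12   where M_12 = det([4 1 -1; 2 2 -3; 2 -5 3]) = -34
  + (-2) · M_13   where M_13 = det([4 4 -1; 2 -1 -3; 2 -3 3]) = -92
  − (5) · M_14   where M_14 = det([4 4 1; 2 -1 2; 2 -3 -5]) = 96
det = (+1)·(-5)·(-35) + (-1)·(3)·(-34) + (+1)·(-2)·(-92) + (-1)·(5)·(96) = -19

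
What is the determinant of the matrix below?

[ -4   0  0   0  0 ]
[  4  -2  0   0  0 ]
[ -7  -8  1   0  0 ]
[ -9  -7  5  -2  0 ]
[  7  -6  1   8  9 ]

-144

The matrix is lower triangular, so the determinant is the product of the diagonal entries:
det = (-4) · (-2) · (1) · (-2) · (9) = -144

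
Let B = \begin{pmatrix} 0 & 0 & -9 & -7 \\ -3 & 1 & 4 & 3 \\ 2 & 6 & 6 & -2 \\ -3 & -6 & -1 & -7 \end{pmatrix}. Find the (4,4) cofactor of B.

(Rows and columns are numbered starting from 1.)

180

Delete row 4 and column 4; the remaining 3×3 submatrix is [0 0 -9; -3 1 4; 2 6 6].
Its determinant is 180.
The cofactor carries sign (−1)^(4+4) = +1, so C_{4,4} = +(180) = 180.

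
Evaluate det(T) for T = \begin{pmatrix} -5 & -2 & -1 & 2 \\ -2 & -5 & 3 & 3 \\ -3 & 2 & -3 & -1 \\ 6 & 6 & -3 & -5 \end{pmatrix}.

-17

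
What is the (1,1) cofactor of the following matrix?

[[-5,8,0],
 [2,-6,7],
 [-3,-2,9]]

Delete row 1 and column 1; the remaining 2×2 submatrix is [-6 7; -2 9].
Its determinant is (-6)·9 − 7·(-2) = -40.
The cofactor carries sign (−1)^(1+1) = +1, so C_{1,1} = +(-40) = -40.

-40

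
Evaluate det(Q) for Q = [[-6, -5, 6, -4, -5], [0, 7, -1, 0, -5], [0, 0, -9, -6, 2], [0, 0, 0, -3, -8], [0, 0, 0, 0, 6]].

-6804

Q is upper triangular, so det(Q) is the product of the diagonal entries:
det = (-6) · (7) · (-9) · (-3) · (6) = -6804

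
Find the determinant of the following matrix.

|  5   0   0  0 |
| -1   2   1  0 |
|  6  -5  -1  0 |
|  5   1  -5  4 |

60

Expand along row 1 (it has 3 zeros):
  + (5) · M_11   where M_11 = det([2 1 0; -5 -1 0; 1 -5 4]) = 12
det = (+1)·(5)·(12) = 60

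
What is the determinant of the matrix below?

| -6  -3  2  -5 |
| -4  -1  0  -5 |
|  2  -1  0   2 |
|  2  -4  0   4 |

Expand along column 3 (it has 3 zeros):
  + (2) · M_13   where M_13 = det([-4 -1 -5; 2 -1 2; 2 -4 4]) = 18
det = (+1)·(2)·(18) = 36

The determinant is 36.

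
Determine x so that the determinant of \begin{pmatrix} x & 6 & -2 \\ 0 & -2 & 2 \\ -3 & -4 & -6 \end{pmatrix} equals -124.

Expanding along the column containing x, det(A) is linear in x: det(A) = (20)·x + (-24).
Set (20)·x + (-24) = -124  ⇒  (20)·x = -100  ⇒  x = -5.

x = -5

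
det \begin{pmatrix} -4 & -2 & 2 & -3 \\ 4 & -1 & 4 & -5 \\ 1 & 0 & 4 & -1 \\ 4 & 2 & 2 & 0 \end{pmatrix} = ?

Expand along row 3 (it has 1 zero):
  + (1) · M_31   where M_31 = det([-2 2 -3; -1 4 -5; 2 2 0]) = -10
  + (4) · M_33   where M_33 = det([-4 -2 -3; 4 -1 -5; 4 2 0]) = -36
  − (-1) · M_34   where M_34 = det([-4 -2 2; 4 -1 4; 4 2 2]) = 48
det = (+1)·(1)·(-10) + (+1)·(4)·(-36) + (-1)·(-1)·(48) = -106

The determinant is -106.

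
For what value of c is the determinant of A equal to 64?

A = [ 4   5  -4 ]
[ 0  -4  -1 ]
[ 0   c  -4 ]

Expanding along the column containing c, det(A) is linear in c: det(A) = (4)·c + (64).
Set (4)·c + (64) = 64  ⇒  (4)·c = 0  ⇒  c = 0.

0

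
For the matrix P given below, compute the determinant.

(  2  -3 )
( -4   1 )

-10

det(P) = 2·1 − (-3)·(-4) = 2 − 12 = -10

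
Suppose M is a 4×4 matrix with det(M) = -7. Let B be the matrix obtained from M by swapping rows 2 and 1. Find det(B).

Swapping two rows multiplies the determinant by −1.
det(B) = (-1)·(-7) = 7

det(B) = 7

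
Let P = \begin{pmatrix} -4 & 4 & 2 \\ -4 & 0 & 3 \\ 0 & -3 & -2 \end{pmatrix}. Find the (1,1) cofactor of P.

9

Delete row 1 and column 1; the remaining 2×2 submatrix is [0 3; -3 -2].
Its determinant is 0·(-2) − 3·(-3) = 9.
The cofactor carries sign (−1)^(1+1) = +1, so C_{1,1} = +(9) = 9.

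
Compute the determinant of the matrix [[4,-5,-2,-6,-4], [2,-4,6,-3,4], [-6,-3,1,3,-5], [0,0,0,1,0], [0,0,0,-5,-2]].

-612

Expand along row 4 (it has 4 zeros):
  + (1) · M_44   where M_44 = det([4 -5 -2 -4; 2 -4 6 4; -6 -3 1 -5; 0 0 0 -2]) = -612
det = (+1)·(1)·(-612) = -612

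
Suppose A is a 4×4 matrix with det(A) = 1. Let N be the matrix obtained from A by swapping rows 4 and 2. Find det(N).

Swapping two rows multiplies the determinant by −1.
det(N) = (-1)·(1) = -1

-1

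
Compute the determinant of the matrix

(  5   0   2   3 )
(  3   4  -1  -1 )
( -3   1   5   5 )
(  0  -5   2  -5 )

Expand along row 1 (it has 1 zero):
  + (5) · M_11   where M_11 = det([4 -1 -1; 1 5 5; -5 2 -5]) = -147
  + (2) · M_13   where M_13 = det([3 4 -1; -3 1 5; 0 -5 -5]) = -15
  − (3) · M_14   where M_14 = det([3 4 -1; -3 1 5; 0 -5 2]) = 90
det = (+1)·(5)·(-147) + (+1)·(2)·(-15) + (-1)·(3)·(90) = -1035

-1035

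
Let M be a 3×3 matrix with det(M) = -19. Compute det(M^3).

det(M^3) = (det M)^3 = (-19)^3 = -6859

-6859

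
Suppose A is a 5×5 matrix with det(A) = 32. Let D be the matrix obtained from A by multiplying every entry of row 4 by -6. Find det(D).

det(D) = -192

Scaling one row by -6 multiplies the determinant by -6.
det(D) = (-6)·(32) = -192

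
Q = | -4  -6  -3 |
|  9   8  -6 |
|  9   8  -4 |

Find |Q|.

Expand along row 1:
  + (-4) · |8 -6; 8 -4| = (-4)·(-32 − (-48)) = -64
  − (-6) · |9 -6; 9 -4| = −(-6)·(-36 − (-54)) = 108
  + (-3) · |9 8; 9 8| = (-3)·(72 − 72) = 0
Sum: (-64) + (108) + (0) = 44

The determinant is 44.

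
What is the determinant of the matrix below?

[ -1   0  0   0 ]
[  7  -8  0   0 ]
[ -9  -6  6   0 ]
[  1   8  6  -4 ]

The determinant is -192.

The matrix is lower triangular, so the determinant is the product of the diagonal entries:
det = (-1) · (-8) · (6) · (-4) = -192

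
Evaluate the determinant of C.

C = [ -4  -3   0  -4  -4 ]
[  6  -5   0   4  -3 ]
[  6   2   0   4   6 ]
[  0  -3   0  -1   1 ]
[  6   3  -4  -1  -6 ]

Expand along column 3 (it has 4 zeros):
  + (-4) · M_53   where M_53 = det([-4 -3 -4 -4; 6 -5 4 -3; 6 2 4 6; 0 -3 -1 1]) = -182
det = (+1)·(-4)·(-182) = 728

|C| = 728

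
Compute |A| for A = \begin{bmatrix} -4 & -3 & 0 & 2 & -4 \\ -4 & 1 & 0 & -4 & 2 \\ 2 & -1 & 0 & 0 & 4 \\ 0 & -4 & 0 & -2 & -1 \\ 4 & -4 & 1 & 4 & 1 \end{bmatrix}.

Expand along column 3 (it has 4 zeros):
  + (1) · M_53   where M_53 = det([-4 -3 2 -4; -4 1 -4 2; 2 -1 0 4; 0 -4 -2 -1]) = -516
det = (+1)·(1)·(-516) = -516

-516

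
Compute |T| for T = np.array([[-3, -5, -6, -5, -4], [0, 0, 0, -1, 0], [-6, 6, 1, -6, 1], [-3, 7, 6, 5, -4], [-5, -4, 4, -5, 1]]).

3960

Expand along row 2 (it has 4 zeros):
  + (-1) · M_24   where M_24 = det([-3 -5 -6 -4; -6 6 1 1; -3 7 6 -4; -5 -4 4 1]) = -3960
det = (+1)·(-1)·(-3960) = 3960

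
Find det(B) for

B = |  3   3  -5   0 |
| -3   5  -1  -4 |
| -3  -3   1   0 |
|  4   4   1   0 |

|B| = 0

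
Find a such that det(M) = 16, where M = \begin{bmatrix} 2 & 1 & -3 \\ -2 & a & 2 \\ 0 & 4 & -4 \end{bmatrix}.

a = -2

Expanding along the column containing a, det(M) is linear in a: det(M) = (-8)·a + (0).
Set (-8)·a + (0) = 16  ⇒  (-8)·a = 16  ⇒  a = -2.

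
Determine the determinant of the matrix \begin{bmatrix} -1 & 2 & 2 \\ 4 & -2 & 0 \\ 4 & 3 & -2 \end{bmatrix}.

52

Expand along column 3:
  + 2 · |4 -2; 4 3| = 2·(12 − (-8)) = 40
  + (-2) · |-1 2; 4 -2| = (-2)·(2 − 8) = 12
Sum: (40) + (12) = 52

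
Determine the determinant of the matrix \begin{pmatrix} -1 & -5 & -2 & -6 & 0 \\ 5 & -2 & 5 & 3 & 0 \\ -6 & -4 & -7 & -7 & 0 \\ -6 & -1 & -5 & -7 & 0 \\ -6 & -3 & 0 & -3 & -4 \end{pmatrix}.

528

Expand along column 5 (it has 4 zeros):
  + (-4) · M_55   where M_55 = det([-1 -5 -2 -6; 5 -2 5 3; -6 -4 -7 -7; -6 -1 -5 -7]) = -132
det = (+1)·(-4)·(-132) = 528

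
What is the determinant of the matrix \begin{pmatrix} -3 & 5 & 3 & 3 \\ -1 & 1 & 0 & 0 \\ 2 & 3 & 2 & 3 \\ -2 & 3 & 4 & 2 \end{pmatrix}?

Expand along row 2 (it has 2 zeros):
  − (-1) · M_21   where M_21 = det([5 3 3; 3 2 3; 3 4 2]) = -13
  + (1) · M_22   where M_22 = det([-3 3 3; 2 2 3; -2 4 2]) = 30
det = (-1)·(-1)·(-13) + (+1)·(1)·(30) = 17

The determinant is 17.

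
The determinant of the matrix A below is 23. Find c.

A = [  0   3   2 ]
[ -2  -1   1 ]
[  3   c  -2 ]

c = -5

Expanding along the row containing c, det(A) is linear in c: det(A) = (-4)·c + (3).
Set (-4)·c + (3) = 23  ⇒  (-4)·c = 20  ⇒  c = -5.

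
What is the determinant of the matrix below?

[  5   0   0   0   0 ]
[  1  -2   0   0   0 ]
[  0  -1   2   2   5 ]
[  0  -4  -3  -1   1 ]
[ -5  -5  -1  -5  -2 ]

The matrix is block lower-triangular with a 2×2 block and a 3×3 block on the diagonal, so its determinant equals the product of the determinants of the diagonal blocks.
det of the 2×2 block = -10
det of the 3×3 block = 70
det = (-10)·(70) = -700

The determinant is -700.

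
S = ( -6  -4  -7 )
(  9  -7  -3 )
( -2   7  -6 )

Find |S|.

-961

Expand along row 1:
  + (-6) · |-7 -3; 7 -6| = (-6)·(42 − (-21)) = -378
  − (-4) · |9 -3; -2 -6| = −(-4)·(-54 − 6) = -240
  + (-7) · |9 -7; -2 7| = (-7)·(63 − 14) = -343
Sum: (-378) + (-240) + (-343) = -961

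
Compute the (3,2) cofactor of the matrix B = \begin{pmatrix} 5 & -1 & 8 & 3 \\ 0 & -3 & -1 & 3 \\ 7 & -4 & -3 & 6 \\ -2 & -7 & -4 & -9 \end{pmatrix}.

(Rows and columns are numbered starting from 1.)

The cofactor is -51.

Delete row 3 and column 2; the remaining 3×3 submatrix is [5 8 3; 0 -1 3; -2 -4 -9].
Its determinant is 51.
The cofactor carries sign (−1)^(3+2) = −1, so C_{3,2} = −(51) = -51.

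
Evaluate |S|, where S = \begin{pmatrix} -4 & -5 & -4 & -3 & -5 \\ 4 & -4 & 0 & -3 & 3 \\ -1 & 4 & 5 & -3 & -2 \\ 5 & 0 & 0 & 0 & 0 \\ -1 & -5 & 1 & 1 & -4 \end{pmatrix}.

7950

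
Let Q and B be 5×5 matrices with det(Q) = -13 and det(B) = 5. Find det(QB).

|QB| = -65

det(QB) = det(Q)·det(B) = (-13)·(5) = -65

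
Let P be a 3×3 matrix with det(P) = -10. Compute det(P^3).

-1000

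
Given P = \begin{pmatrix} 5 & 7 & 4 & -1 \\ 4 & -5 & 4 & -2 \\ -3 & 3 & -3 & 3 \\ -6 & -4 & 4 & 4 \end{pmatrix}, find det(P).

Expand along row 1:
  + (5) · M_11   where M_11 = det([-5 4 -2; 3 -3 3; -4 4 4]) = 24
  − (7) · M_12   where M_12 = det([4 4 -2; -3 -3 3; -6 4 4]) = -60
  + (4) · M_13   where M_13 = det([4 -5 -2; -3 3 3; -6 -4 4]) = 66
  − (-1) · M_14   where M_14 = det([4 -5 4; -3 3 -3; -6 -4 4]) = -30
det = (+1)·(5)·(24) + (-1)·(7)·(-60) + (+1)·(4)·(66) + (-1)·(-1)·(-30) = 774

774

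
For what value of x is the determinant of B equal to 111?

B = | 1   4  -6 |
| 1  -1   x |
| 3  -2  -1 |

Expanding along the column containing x, det(B) is linear in x: det(B) = (14)·x + (-1).
Set (14)·x + (-1) = 111  ⇒  (14)·x = 112  ⇒  x = 8.

x = 8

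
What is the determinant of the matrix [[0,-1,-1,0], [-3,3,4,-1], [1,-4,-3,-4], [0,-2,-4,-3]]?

Expand along row 1 (it has 2 zeros):
  − (-1) · M_12   where M_12 = det([-3 4 -1; 1 -3 -4; 0 -4 -3]) = 37
  + (-1) · M_13   where M_13 = det([-3 3 -1; 1 -4 -4; 0 -2 -3]) = -1
det = (-1)·(-1)·(37) + (+1)·(-1)·(-1) = 38

38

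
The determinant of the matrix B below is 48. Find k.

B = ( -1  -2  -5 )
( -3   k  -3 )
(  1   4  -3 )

k = -3

Expanding along the row containing k, det(B) is linear in k: det(B) = (8)·k + (72).
Set (8)·k + (72) = 48  ⇒  (8)·k = -24  ⇒  k = -3.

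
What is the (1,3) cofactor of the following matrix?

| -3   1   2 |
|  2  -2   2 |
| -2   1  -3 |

-2

Delete row 1 and column 3; the remaining 2×2 submatrix is [2 -2; -2 1].
Its determinant is 2·1 − (-2)·(-2) = -2.
The cofactor carries sign (−1)^(1+3) = +1, so C_{1,3} = +(-2) = -2.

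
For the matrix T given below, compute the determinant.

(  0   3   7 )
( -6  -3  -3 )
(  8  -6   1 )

366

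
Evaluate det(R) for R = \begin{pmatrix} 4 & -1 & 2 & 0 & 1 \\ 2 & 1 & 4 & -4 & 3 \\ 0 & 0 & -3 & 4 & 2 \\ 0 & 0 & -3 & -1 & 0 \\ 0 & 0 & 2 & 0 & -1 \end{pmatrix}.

The determinant is -66.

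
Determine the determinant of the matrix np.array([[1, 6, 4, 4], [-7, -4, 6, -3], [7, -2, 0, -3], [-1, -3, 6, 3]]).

Expand along row 3 (it has 1 zero):
  + (7) · M_31   where M_31 = det([6 4 4; -4 6 -3; -3 6 3]) = 276
  − (-2) · M_32   where M_32 = det([1 4 4; -7 6 -3; -1 6 3]) = -12
  − (-3) · M_34   where M_34 = det([1 6 4; -7 -4 6; -1 -3 6]) = 278
det = (+1)·(7)·(276) + (-1)·(-2)·(-12) + (-1)·(-3)·(278) = 2742

The determinant is 2742.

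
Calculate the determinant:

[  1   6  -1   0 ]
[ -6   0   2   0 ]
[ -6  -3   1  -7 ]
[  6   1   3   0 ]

The determinant is 1288.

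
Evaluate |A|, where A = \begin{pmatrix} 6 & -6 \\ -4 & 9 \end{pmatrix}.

det(A) = 6·9 − (-6)·(-4) = 54 − 24 = 30

det(A) = 30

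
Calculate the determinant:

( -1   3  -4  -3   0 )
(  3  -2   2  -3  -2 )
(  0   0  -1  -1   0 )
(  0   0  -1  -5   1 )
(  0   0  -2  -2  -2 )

The matrix is block upper-triangular with a 2×2 block and a 3×3 block on the diagonal, so its determinant equals the product of the determinants of the diagonal blocks.
det of the 2×2 block = -7
det of the 3×3 block = -8
det = (-7)·(-8) = 56

The determinant is 56.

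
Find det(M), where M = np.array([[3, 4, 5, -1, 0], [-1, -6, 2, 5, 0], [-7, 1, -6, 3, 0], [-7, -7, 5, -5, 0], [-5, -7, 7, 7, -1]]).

-3814

Expand along column 5 (it has 4 zeros):
  + (-1) · M_55   where M_55 = det([3 4 5 -1; -1 -6 2 5; -7 1 -6 3; -7 -7 5 -5]) = 3814
det = (+1)·(-1)·(3814) = -3814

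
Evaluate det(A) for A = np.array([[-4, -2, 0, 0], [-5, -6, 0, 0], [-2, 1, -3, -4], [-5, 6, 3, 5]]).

det(A) = -42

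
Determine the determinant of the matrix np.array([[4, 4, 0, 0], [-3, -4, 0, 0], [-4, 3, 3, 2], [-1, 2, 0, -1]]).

The matrix is block lower-triangular with a 2×2 block and a 2×2 block on the diagonal, so its determinant equals the product of the determinants of the diagonal blocks.
det of the 2×2 block = -4
det of the 2×2 block = -3
det = (-4)·(-3) = 12

12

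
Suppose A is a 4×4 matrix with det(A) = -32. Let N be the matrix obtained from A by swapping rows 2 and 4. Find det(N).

32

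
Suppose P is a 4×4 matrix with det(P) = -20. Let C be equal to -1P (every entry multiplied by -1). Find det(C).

det(C) = -20

For a 4×4 matrix, det(-1P) = (-1)^4·det(P) = 1·det(P).
det(C) = (1)·(-20) = -20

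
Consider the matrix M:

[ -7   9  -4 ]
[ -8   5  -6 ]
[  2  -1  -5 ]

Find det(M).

det(M) = -243

Expand along row 1:
  + (-7) · |5 -6; -1 -5| = (-7)·(-25 − 6) = 217
  − 9 · |-8 -6; 2 -5| = −9·(40 − (-12)) = -468
  + (-4) · |-8 5; 2 -1| = (-4)·(8 − 10) = 8
Sum: (217) + (-468) + (8) = -243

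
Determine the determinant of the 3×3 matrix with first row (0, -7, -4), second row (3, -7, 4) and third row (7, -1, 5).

-275

Expand along column 1:
  − 3 · |-7 -4; -1 5| = −3·(-35 − 4) = 117
  + 7 · |-7 -4; -7 4| = 7·(-28 − 28) = -392
Sum: (117) + (-392) = -275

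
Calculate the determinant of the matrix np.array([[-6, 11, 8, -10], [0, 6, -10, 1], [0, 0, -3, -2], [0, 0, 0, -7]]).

-756

The matrix is upper triangular, so the determinant is the product of the diagonal entries:
det = (-6) · (6) · (-3) · (-7) = -756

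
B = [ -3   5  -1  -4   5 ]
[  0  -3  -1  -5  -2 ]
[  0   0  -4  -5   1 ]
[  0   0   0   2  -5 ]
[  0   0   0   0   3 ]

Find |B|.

The determinant is -216.

B is upper triangular, so det(B) is the product of the diagonal entries:
det = (-3) · (-3) · (-4) · (2) · (3) = -216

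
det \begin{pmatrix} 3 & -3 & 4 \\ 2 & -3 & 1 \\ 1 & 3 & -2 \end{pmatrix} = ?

The determinant is 30.

Expand along column 1:
  + 3 · |-3 1; 3 -2| = 3·(6 − 3) = 9
  − 2 · |-3 4; 3 -2| = −2·(6 − 12) = 12
  + 1 · |-3 4; -3 1| = 1·(-3 − (-12)) = 9
Sum: (9) + (12) + (9) = 30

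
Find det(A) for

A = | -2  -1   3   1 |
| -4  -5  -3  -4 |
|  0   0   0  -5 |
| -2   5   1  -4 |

-600

Expand along row 3 (it has 3 zeros):
  − (-5) · M_34   where M_34 = det([-2 -1 3; -4 -5 -3; -2 5 1]) = -120
det = (-1)·(-5)·(-120) = -600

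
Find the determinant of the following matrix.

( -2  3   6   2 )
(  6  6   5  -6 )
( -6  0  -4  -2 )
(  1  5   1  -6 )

Expand along row 3 (it has 1 zero):
  + (-6) · M_31   where M_31 = det([3 6 2; 6 5 -6; 5 1 -6]) = -74
  + (-4) · M_33   where M_33 = det([-2 3 2; 6 6 -6; 1 5 -6]) = 150
  − (-2) · M_34   where M_34 = det([-2 3 6; 6 6 5; 1 5 1]) = 179
det = (+1)·(-6)·(-74) + (+1)·(-4)·(150) + (-1)·(-2)·(179) = 202

202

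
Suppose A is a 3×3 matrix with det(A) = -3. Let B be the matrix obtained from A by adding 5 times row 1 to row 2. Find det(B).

Adding a multiple of one row to another leaves the determinant unchanged.
det(B) = (1)·(-3) = -3

-3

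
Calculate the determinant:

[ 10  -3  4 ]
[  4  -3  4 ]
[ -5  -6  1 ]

Expand along column 1:
  + 10 · |-3 4; -6 1| = 10·(-3 − (-24)) = 210
  − 4 · |-3 4; -6 1| = −4·(-3 − (-24)) = -84
  + (-5) · |-3 4; -3 4| = (-5)·(-12 − (-12)) = 0
Sum: (210) + (-84) + (0) = 126

126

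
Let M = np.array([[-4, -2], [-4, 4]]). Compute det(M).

|M| = -24

det(M) = (-4)·4 − (-2)·(-4) = -16 − 8 = -24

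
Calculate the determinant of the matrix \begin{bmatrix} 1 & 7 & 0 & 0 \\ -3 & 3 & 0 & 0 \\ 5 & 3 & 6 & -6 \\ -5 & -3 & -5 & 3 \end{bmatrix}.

The determinant is -288.

The matrix is block lower-triangular with a 2×2 block and a 2×2 block on the diagonal, so its determinant equals the product of the determinants of the diagonal blocks.
det of the 2×2 block = 24
det of the 2×2 block = -12
det = (24)·(-12) = -288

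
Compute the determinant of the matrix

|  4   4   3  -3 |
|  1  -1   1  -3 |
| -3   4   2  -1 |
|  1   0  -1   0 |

The determinant is 90.

Expand along row 4 (it has 2 zeros):
  − (1) · M_41   where M_41 = det([4 3 -3; -1 1 -3; 4 2 -1]) = -1
  − (-1) · M_43   where M_43 = det([4 4 -3; 1 -1 -3; -3 4 -1]) = 89
det = (-1)·(1)·(-1) + (-1)·(-1)·(89) = 90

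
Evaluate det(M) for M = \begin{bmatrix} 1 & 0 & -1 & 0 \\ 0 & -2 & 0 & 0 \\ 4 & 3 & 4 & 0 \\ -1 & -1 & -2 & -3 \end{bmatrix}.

Expand along row 2 (it has 3 zeros):
  + (-2) · M_22   where M_22 = det([1 -1 0; 4 4 0; -1 -2 -3]) = -24
det = (+1)·(-2)·(-24) = 48

The determinant is 48.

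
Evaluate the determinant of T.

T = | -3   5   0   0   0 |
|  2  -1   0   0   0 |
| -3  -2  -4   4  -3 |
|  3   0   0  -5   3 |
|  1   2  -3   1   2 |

-427

T is block lower-triangular with a 2×2 block and a 3×3 block on the diagonal, so its determinant equals the product of the determinants of the diagonal blocks.
det of the 2×2 block = -7
det of the 3×3 block = 61
det = (-7)·(61) = -427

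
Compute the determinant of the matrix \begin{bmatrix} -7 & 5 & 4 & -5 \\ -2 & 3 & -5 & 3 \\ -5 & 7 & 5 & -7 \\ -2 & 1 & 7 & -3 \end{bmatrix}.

-540

Expand along row 1:
  + (-7) · M_11   where M_11 = det([3 -5 3; 7 5 -7; 1 7 -3]) = 164
  − (5) · M_12   where M_12 = det([-2 -5 3; -5 5 -7; -2 7 -3]) = -138
  + (4) · M_13   where M_13 = det([-2 3 3; -5 7 -7; -2 1 -3]) = 52
  − (-5) · M_14   where M_14 = det([-2 3 -5; -5 7 5; -2 1 7]) = -58
det = (+1)·(-7)·(164) + (-1)·(5)·(-138) + (+1)·(4)·(52) + (-1)·(-5)·(-58) = -540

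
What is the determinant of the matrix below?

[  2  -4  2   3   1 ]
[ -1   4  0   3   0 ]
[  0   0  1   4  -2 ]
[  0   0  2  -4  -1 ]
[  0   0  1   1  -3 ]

The determinant is 84.

The matrix is block upper-triangular with a 2×2 block and a 3×3 block on the diagonal, so its determinant equals the product of the determinants of the diagonal blocks.
det of the 2×2 block = 4
det of the 3×3 block = 21
det = (4)·(21) = 84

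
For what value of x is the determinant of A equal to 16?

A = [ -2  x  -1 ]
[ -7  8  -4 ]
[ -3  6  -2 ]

Expanding along the column containing x, det(A) is linear in x: det(A) = (-2)·x + (2).
Set (-2)·x + (2) = 16  ⇒  (-2)·x = 14  ⇒  x = -7.

-7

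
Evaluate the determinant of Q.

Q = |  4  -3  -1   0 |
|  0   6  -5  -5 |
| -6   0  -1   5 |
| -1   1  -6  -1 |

Expand along row 1 (it has 1 zero):
  + (4) · M_11   where M_11 = det([6 -5 -5; 0 -1 5; 1 -6 -1]) = 156
  − (-3) · M_12   where M_12 = det([0 -5 -5; -6 -1 5; -1 -6 -1]) = -120
  + (-1) · M_13   where M_13 = det([0 6 -5; -6 0 5; -1 1 -1]) = -36
det = (+1)·(4)·(156) + (-1)·(-3)·(-120) + (+1)·(-1)·(-36) = 300

300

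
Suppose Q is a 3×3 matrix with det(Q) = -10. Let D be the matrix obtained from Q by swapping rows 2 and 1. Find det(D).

|D| = 10

Swapping two rows multiplies the determinant by −1.
det(D) = (-1)·(-10) = 10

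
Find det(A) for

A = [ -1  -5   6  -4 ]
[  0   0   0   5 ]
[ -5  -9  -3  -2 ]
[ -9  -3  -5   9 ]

Expand along row 2 (it has 3 zeros):
  + (5) · M_24   where M_24 = det([-1 -5 6; -5 -9 -3; -9 -3 -5]) = -442
det = (+1)·(5)·(-442) = -2210

-2210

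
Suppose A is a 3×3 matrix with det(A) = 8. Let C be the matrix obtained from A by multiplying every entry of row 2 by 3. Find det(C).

Scaling one row by 3 multiplies the determinant by 3.
det(C) = (3)·(8) = 24

24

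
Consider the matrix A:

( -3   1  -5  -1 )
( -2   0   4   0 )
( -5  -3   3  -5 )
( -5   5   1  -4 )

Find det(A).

The determinant is 656.

Expand along row 2 (it has 2 zeros):
  − (-2) · M_21   where M_21 = det([1 -5 -1; -3 3 -5; 5 1 -4]) = 196
  − (4) · M_23   where M_23 = det([-3 1 -1; -5 -3 -5; -5 5 -4]) = -66
det = (-1)·(-2)·(196) + (-1)·(4)·(-66) = 656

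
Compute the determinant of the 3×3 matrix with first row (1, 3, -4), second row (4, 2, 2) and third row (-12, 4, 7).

Expand along row 1:
  + 1 · |2 2; 4 7| = 1·(14 − 8) = 6
  − 3 · |4 2; -12 7| = −3·(28 − (-24)) = -156
  + (-4) · |4 2; -12 4| = (-4)·(16 − (-24)) = -160
Sum: (6) + (-156) + (-160) = -310

-310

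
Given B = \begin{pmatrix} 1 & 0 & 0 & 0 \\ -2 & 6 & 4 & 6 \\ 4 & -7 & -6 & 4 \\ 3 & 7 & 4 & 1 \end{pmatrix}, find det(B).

det(B) = 92

Expand along row 1 (it has 3 zeros):
  + (1) · M_11   where M_11 = det([6 4 6; -7 -6 4; 7 4 1]) = 92
det = (+1)·(1)·(92) = 92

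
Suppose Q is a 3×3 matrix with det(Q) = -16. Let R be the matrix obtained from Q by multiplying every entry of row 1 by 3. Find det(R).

The determinant is -48.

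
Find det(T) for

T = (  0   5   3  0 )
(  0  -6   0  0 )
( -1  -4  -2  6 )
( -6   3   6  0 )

Expand along row 2 (it has 3 zeros):
  + (-6) · M_22   where M_22 = det([0 3 0; -1 -2 6; -6 6 0]) = -108
det = (+1)·(-6)·(-108) = 648

|T| = 648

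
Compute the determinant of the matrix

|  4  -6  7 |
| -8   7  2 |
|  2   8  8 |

The determinant is -794.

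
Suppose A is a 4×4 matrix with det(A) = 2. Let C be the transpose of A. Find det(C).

The determinant is 2.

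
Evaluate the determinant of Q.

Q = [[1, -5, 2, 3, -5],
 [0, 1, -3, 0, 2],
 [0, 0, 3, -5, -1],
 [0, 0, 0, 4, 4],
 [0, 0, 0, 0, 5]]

The determinant is 60.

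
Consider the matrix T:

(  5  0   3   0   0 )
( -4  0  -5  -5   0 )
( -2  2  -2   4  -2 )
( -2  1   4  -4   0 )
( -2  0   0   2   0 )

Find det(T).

8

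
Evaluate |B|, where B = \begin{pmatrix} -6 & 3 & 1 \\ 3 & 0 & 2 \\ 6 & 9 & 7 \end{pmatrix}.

108

Expand along row 2:
  − 3 · |3 1; 9 7| = −3·(21 − 9) = -36
  − 2 · |-6 3; 6 9| = −2·(-54 − 18) = 144
Sum: (-36) + (144) = 108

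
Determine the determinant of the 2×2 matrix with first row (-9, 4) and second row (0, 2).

det = (-9)·2 − 4·0 = -18 − 0 = -18

The determinant is -18.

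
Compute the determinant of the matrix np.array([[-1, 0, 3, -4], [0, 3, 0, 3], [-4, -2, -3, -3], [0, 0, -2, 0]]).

-90

Expand along row 4 (it has 3 zeros):
  − (-2) · M_43   where M_43 = det([-1 0 -4; 0 3 3; -4 -2 -3]) = -45
det = (-1)·(-2)·(-45) = -90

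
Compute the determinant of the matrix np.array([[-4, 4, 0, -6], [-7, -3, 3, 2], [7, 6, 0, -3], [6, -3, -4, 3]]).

-10

Expand along column 3 (it has 2 zeros):
  − (3) · M_23   where M_23 = det([-4 4 -6; 7 6 -3; 6 -3 3]) = 150
  − (-4) · M_43   where M_43 = det([-4 4 -6; -7 -3 2; 7 6 -3]) = 110
det = (-1)·(3)·(150) + (-1)·(-4)·(110) = -10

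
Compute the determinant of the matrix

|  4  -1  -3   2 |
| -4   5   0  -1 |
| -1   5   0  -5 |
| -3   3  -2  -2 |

-281

Expand along column 3 (it has 2 zeros):
  + (-3) · M_13   where M_13 = det([-4 5 -1; -1 5 -5; -3 3 -2]) = 33
  − (-2) · M_43   where M_43 = det([4 -1 2; -4 5 -1; -1 5 -5]) = -91
det = (+1)·(-3)·(33) + (-1)·(-2)·(-91) = -281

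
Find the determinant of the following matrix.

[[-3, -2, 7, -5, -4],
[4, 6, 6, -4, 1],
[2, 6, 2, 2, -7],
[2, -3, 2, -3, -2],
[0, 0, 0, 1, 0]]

The determinant is 2482.

Expand along row 5 (it has 4 zeros):
  − (1) · M_54   where M_54 = det([-3 -2 7 -4; 4 6 6 1; 2 6 2 -7; 2 -3 2 -2]) = -2482
det = (-1)·(1)·(-2482) = 2482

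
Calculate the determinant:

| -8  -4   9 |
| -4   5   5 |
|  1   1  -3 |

Expand along row 1:
  + (-8) · |5 5; 1 -3| = (-8)·(-15 − 5) = 160
  − (-4) · |-4 5; 1 -3| = −(-4)·(12 − 5) = 28
  + 9 · |-4 5; 1 1| = 9·(-4 − 5) = -81
Sum: (160) + (28) + (-81) = 107

107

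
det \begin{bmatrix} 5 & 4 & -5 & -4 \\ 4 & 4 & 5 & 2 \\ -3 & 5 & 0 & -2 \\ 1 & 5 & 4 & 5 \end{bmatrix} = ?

Expand along row 3 (it has 1 zero):
  + (-3) · M_31   where M_31 = det([4 -5 -4; 4 5 2; 5 4 5]) = 154
  − (5) · M_32   where M_32 = det([5 -5 -4; 4 5 2; 1 4 5]) = 131
  − (-2) · M_34   where M_34 = det([5 4 -5; 4 4 5; 1 5 4]) = -169
det = (+1)·(-3)·(154) + (-1)·(5)·(131) + (-1)·(-2)·(-169) = -1455

-1455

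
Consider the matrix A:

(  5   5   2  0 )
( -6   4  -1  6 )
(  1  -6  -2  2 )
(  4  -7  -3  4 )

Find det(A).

|A| = 196

Expand along row 1 (it has 1 zero):
  + (5) · M_11   where M_11 = det([4 -1 6; -6 -2 2; -7 -3 4]) = 6
  − (5) · M_12   where M_12 = det([-6 -1 6; 1 -2 2; 4 -3 4]) = 38
  + (2) · M_13   where M_13 = det([-6 4 6; 1 -6 2; 4 -7 4]) = 178
det = (+1)·(5)·(6) + (-1)·(5)·(38) + (+1)·(2)·(178) = 196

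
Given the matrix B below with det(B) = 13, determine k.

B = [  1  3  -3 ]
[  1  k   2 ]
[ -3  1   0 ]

Expanding along the column containing k, det(B) is linear in k: det(B) = (-9)·k + (-23).
Set (-9)·k + (-23) = 13  ⇒  (-9)·k = 36  ⇒  k = -4.

-4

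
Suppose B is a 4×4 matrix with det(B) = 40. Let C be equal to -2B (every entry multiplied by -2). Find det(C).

640

For a 4×4 matrix, det(-2B) = (-2)^4·det(B) = 16·det(B).
det(C) = (16)·(40) = 640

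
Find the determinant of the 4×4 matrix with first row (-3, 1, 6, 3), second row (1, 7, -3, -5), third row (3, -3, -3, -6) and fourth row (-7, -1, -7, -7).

2880

Expand along row 1:
  + (-3) · M_11   where M_11 = det([7 -3 -5; -3 -3 -6; -1 -7 -7]) = -192
  − (1) · M_12   where M_12 = det([1 -3 -5; 3 -3 -6; -7 -7 -7]) = 0
  + (6) · M_13   where M_13 = det([1 7 -5; 3 -3 -6; -7 -1 -7]) = 576
  − (3) · M_14   where M_14 = det([1 7 -3; 3 -3 -3; -7 -1 -7]) = 384
det = (+1)·(-3)·(-192) + (-1)·(1)·(0) + (+1)·(6)·(576) + (-1)·(3)·(384) = 2880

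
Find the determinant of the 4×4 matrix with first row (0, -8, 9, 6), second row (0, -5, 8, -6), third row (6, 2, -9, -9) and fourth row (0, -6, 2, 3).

Expand along column 1 (it has 3 zeros):
  + (6) · M_31   where M_31 = det([-8 9 6; -5 8 -6; -6 2 3]) = 399
det = (+1)·(6)·(399) = 2394

2394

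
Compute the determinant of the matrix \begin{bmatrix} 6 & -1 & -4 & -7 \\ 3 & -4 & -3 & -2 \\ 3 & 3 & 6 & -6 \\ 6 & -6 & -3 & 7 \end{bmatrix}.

-1794

Expand along row 1:
  + (6) · M_11   where M_11 = det([-4 -3 -2; 3 6 -6; -6 -3 7]) = -195
  − (-1) · M_12   where M_12 = det([3 -3 -2; 3 6 -6; 6 -3 7]) = 333
  + (-4) · M_13   where M_13 = det([3 -4 -2; 3 3 -6; 6 -6 7]) = 255
  − (-7) · M_14   where M_14 = det([3 -4 -3; 3 3 6; 6 -6 -3]) = 9
det = (+1)·(6)·(-195) + (-1)·(-1)·(333) + (+1)·(-4)·(255) + (-1)·(-7)·(9) = -1794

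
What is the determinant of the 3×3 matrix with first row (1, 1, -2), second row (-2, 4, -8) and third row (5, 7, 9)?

138

Expand along column 1:
  + 1 · |4 -8; 7 9| = 1·(36 − (-56)) = 92
  − (-2) · |1 -2; 7 9| = −(-2)·(9 − (-14)) = 46
  + 5 · |1 -2; 4 -8| = 5·(-8 − (-8)) = 0
Sum: (92) + (46) + (0) = 138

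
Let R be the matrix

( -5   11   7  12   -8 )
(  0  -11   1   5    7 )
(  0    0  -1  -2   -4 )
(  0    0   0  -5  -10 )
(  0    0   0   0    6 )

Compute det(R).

R is upper triangular, so det(R) is the product of the diagonal entries:
det = (-5) · (-11) · (-1) · (-5) · (6) = 1650

det(R) = 1650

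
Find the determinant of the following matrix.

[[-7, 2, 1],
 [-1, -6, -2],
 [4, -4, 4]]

The determinant is 244.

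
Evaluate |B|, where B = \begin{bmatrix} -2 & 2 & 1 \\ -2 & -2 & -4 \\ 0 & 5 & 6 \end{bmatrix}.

Expand along column 1:
  + (-2) · |-2 -4; 5 6| = (-2)·(-12 − (-20)) = -16
  − (-2) · |2 1; 5 6| = −(-2)·(12 − 5) = 14
Sum: (-16) + (14) = -2

|B| = -2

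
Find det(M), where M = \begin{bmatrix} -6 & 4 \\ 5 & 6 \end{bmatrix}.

det(M) = -56

det(M) = (-6)·6 − 4·5 = -36 − 20 = -56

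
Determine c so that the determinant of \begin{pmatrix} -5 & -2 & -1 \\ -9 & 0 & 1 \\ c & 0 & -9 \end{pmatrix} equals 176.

-7

Expanding along the row containing c, det(B) is linear in c: det(B) = (-2)·c + (162).
Set (-2)·c + (162) = 176  ⇒  (-2)·c = 14  ⇒  c = -7.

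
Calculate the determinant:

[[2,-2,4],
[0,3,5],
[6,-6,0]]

-72

Expand along row 2:
  + 3 · |2 4; 6 0| = 3·(0 − 24) = -72
  − 5 · |2 -2; 6 -6| = −5·(-12 − (-12)) = 0
Sum: (-72) + (0) = -72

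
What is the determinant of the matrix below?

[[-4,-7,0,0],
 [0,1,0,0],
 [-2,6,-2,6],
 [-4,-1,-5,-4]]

The determinant is -152.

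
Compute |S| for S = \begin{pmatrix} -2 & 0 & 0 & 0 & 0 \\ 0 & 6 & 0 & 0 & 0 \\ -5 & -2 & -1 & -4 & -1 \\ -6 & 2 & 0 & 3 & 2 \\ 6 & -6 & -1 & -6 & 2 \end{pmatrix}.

|S| = 156

S is block lower-triangular with a 2×2 block and a 3×3 block on the diagonal, so its determinant equals the product of the determinants of the diagonal blocks.
det of the 2×2 block = -12
det of the 3×3 block = -13
det = (-12)·(-13) = 156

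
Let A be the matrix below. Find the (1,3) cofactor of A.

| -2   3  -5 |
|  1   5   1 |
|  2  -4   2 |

The cofactor is -14.

Delete row 1 and column 3; the remaining 2×2 submatrix is [1 5; 2 -4].
Its determinant is 1·(-4) − 5·2 = -14.
The cofactor carries sign (−1)^(1+3) = +1, so C_{1,3} = +(-14) = -14.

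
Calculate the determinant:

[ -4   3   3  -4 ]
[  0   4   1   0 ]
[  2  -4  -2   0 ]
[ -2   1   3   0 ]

The determinant is -56.

Expand along column 4 (it has 3 zeros):
  − (-4) · M_14   where M_14 = det([0 4 1; 2 -4 -2; -2 1 3]) = -14
det = (-1)·(-4)·(-14) = -56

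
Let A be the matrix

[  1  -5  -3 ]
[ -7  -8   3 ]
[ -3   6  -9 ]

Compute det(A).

Expand along row 1:
  + 1 · |-8 3; 6 -9| = 1·(72 − 18) = 54
  − (-5) · |-7 3; -3 -9| = −(-5)·(63 − (-9)) = 360
  + (-3) · |-7 -8; -3 6| = (-3)·(-42 − 24) = 198
Sum: (54) + (360) + (198) = 612

The determinant is 612.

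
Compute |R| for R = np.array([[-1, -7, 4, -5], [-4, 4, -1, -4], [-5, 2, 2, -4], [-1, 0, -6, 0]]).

Expand along row 4 (it has 2 zeros):
  − (-1) · M_41   where M_41 = det([-7 4 -5; 4 -1 -4; 2 2 -4]) = -102
  − (-6) · M_43   where M_43 = det([-1 -7 -5; -4 4 -4; -5 2 -4]) = -80
det = (-1)·(-1)·(-102) + (-1)·(-6)·(-80) = -582

-582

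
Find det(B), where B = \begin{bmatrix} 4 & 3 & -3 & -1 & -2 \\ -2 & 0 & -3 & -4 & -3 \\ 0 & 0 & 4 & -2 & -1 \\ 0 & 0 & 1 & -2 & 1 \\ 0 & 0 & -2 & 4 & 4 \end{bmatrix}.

B is block upper-triangular with a 2×2 block and a 3×3 block on the diagonal, so its determinant equals the product of the determinants of the diagonal blocks.
det of the 2×2 block = 6
det of the 3×3 block = -36
det = (6)·(-36) = -216

det(B) = -216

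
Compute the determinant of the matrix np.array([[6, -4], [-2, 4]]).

16

det = 6·4 − (-4)·(-2) = 24 − 8 = 16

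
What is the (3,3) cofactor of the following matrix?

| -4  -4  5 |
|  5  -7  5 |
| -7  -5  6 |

48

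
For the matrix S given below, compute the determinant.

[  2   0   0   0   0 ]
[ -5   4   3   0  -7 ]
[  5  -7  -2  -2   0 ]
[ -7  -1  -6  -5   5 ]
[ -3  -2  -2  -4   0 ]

det(S) = -700

Expand along row 1 (it has 4 zeros):
  + (2) · M_11   where M_11 = det([4 3 0 -7; -7 -2 -2 0; -1 -6 -5 5; -2 -2 -4 0]) = -350
det = (+1)·(2)·(-350) = -700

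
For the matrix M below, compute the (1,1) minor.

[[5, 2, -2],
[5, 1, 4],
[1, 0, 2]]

2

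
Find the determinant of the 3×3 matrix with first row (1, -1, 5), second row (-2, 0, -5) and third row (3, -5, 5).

30

Expand along column 2:
  − (-1) · |-2 -5; 3 5| = −(-1)·(-10 − (-15)) = 5
  − (-5) · |1 5; -2 -5| = −(-5)·(-5 − (-10)) = 25
Sum: (5) + (25) = 30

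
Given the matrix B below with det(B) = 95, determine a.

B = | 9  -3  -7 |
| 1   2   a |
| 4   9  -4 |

Expanding along the column containing a, det(B) is linear in a: det(B) = (-93)·a + (-91).
Set (-93)·a + (-91) = 95  ⇒  (-93)·a = 186  ⇒  a = -2.

a = -2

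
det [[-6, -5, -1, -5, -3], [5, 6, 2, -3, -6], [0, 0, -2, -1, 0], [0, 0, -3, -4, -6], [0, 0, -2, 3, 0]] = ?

528

The matrix is block upper-triangular with a 2×2 block and a 3×3 block on the diagonal, so its determinant equals the product of the determinants of the diagonal blocks.
det of the 2×2 block = -11
det of the 3×3 block = -48
det = (-11)·(-48) = 528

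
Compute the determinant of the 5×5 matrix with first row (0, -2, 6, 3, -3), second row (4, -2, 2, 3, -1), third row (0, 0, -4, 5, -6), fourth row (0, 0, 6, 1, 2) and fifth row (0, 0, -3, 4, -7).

The matrix is block upper-triangular with a 2×2 block and a 3×3 block on the diagonal, so its determinant equals the product of the determinants of the diagonal blocks.
det of the 2×2 block = 8
det of the 3×3 block = 78
det = (8)·(78) = 624

624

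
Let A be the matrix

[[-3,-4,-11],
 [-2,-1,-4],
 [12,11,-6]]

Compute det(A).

Expand along row 1:
  + (-3) · |-1 -4; 11 -6| = (-3)·(6 − (-44)) = -150
  − (-4) · |-2 -4; 12 -6| = −(-4)·(12 − (-48)) = 240
  + (-11) · |-2 -1; 12 11| = (-11)·(-22 − (-12)) = 110
Sum: (-150) + (240) + (110) = 200

The determinant is 200.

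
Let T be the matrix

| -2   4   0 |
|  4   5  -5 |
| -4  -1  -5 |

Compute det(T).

Expand along column 3:
  − (-5) · |-2 4; -4 -1| = −(-5)·(2 − (-16)) = 90
  + (-5) · |-2 4; 4 5| = (-5)·(-10 − 16) = 130
Sum: (90) + (130) = 220

|T| = 220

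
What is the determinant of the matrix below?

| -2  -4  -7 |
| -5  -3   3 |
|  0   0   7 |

Expand along row 3:
  + 7 · |-2 -4; -5 -3| = 7·(6 − 20) = -98

The determinant is -98.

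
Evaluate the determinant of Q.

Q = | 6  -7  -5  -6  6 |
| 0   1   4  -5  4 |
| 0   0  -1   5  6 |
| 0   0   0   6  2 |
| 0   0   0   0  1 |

Q is upper triangular, so det(Q) is the product of the diagonal entries:
det = (6) · (1) · (-1) · (6) · (1) = -36

-36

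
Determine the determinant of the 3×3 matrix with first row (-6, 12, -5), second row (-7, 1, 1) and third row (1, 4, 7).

727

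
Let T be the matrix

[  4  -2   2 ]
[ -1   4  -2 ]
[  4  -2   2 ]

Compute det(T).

|T| = 0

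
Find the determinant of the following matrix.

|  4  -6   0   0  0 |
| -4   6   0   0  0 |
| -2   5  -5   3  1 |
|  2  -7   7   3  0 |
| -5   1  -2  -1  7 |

The determinant is 0.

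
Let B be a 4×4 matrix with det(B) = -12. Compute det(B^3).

-1728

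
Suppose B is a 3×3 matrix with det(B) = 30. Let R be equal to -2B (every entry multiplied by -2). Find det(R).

For a 3×3 matrix, det(-2B) = (-2)^3·det(B) = -8·det(B).
det(R) = (-8)·(30) = -240

|R| = -240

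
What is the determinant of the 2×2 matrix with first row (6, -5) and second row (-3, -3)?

-33

det = 6·(-3) − (-5)·(-3) = -18 − 15 = -33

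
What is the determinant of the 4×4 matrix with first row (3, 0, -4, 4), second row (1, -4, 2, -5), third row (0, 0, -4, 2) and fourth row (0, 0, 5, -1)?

72

The matrix is block upper-triangular with a 2×2 block and a 2×2 block on the diagonal, so its determinant equals the product of the determinants of the diagonal blocks.
det of the 2×2 block = -12
det of the 2×2 block = -6
det = (-12)·(-6) = 72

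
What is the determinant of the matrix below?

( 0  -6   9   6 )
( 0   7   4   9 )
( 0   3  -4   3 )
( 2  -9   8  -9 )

Expand along column 1 (it has 3 zeros):
  − (2) · M_41   where M_41 = det([-6 9 6; 7 4 9; 3 -4 3]) = -474
det = (-1)·(2)·(-474) = 948

The determinant is 948.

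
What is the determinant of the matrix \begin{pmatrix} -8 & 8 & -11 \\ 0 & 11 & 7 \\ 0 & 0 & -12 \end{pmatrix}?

The matrix is upper triangular, so the determinant is the product of the diagonal entries:
det = (-8) · (11) · (-12) = 1056

The determinant is 1056.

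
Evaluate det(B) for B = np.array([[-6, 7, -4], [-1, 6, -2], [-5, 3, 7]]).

Expand along row 1:
  + (-6) · |6 -2; 3 7| = (-6)·(42 − (-6)) = -288
  − 7 · |-1 -2; -5 7| = −7·(-7 − 10) = 119
  + (-4) · |-1 6; -5 3| = (-4)·(-3 − (-30)) = -108
Sum: (-288) + (119) + (-108) = -277

The determinant is -277.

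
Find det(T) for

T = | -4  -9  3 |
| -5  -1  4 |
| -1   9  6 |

-204

Expand along column 1:
  + (-4) · |-1 4; 9 6| = (-4)·(-6 − 36) = 168
  − (-5) · |-9 3; 9 6| = −(-5)·(-54 − 27) = -405
  + (-1) · |-9 3; -1 4| = (-1)·(-36 − (-3)) = 33
Sum: (168) + (-405) + (33) = -204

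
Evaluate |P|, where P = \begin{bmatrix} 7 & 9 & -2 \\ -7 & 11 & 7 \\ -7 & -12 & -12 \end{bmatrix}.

Expand along column 1:
  + 7 · |11 7; -12 -12| = 7·(-132 − (-84)) = -336
  − (-7) · |9 -2; -12 -12| = −(-7)·(-108 − 24) = -924
  + (-7) · |9 -2; 11 7| = (-7)·(63 − (-22)) = -595
Sum: (-336) + (-924) + (-595) = -1855

det(P) = -1855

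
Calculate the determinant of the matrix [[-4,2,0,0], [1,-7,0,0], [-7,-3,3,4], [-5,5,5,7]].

The matrix is block lower-triangular with a 2×2 block and a 2×2 block on the diagonal, so its determinant equals the product of the determinants of the diagonal blocks.
det of the 2×2 block = 26
det of the 2×2 block = 1
det = (26)·(1) = 26

26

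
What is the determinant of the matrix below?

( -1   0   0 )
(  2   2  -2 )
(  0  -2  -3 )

10

Expand along row 1:
  + (-1) · |2 -2; -2 -3| = (-1)·(-6 − 4) = 10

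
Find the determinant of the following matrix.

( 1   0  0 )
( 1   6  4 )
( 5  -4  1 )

Expand along row 1:
  + 1 · |6 4; -4 1| = 1·(6 − (-16)) = 22

The determinant is 22.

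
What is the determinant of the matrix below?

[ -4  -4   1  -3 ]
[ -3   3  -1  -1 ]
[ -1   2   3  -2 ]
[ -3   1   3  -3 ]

-16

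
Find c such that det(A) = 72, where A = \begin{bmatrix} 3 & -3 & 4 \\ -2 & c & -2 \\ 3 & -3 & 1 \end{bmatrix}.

c = -6

Expanding along the row containing c, det(A) is linear in c: det(A) = (-9)·c + (18).
Set (-9)·c + (18) = 72  ⇒  (-9)·c = 54  ⇒  c = -6.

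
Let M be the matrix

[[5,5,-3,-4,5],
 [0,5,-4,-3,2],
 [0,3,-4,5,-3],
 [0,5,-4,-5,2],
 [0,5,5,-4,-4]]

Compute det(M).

det(M) = -2370

Expand along column 1 (it has 4 zeros):
  + (5) · M_11   where M_11 = det([5 -4 -3 2; 3 -4 5 -3; 5 -4 -5 2; 5 5 -4 -4]) = -474
det = (+1)·(5)·(-474) = -2370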